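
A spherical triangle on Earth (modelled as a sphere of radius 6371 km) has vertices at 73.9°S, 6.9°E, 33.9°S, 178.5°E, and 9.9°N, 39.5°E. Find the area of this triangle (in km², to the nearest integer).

Side lengths (central angles): a = 2.3645, b = 1.5058, c = 1.2575 rad; semiperimeter s = 2.5639.
By l'Huilier's theorem, tan(E/4) = √[tan(s/2) tan((s−a)/2) tan((s−b)/2) tan((s−c)/2)], giving spherical excess E = 1.4808 rad.
Area = E·R² = 1.4808 × (6371)² ≈ 60105764 km².

60105764 km²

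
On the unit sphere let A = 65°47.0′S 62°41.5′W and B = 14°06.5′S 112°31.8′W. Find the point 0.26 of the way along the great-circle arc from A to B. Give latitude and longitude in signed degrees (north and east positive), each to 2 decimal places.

-54.73°, -86.40°

Central angle δ = 1.0714 rad. Interpolating on the sphere with fraction f = 0.26:
P = [sin((1−f)δ)·A + sin(fδ)·B] / sin δ = 0.8115·A + 0.3132·B in Cartesian coordinates,
giving P = (0.0363, -0.5764, -0.8164), i.e. latitude -54.73°, longitude -86.40°.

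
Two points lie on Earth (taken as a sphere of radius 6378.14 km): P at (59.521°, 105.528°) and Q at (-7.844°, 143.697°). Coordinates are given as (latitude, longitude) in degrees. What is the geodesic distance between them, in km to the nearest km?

8226 km

With latitudes φ₁ = 59.521°, φ₂ = -7.844° and longitude difference Δλ = 38.169°:
cos c = sin φ₁ sin φ₂ + cos φ₁ cos φ₂ cos Δλ = (0.8618)(-0.1365) + (0.5072)(0.9906)(0.7862) = 0.27743,
so c = arccos(0.27743) = 1.28968 rad.
Distance = R·c = 6378.14 × 1.2897 ≈ 8226 km.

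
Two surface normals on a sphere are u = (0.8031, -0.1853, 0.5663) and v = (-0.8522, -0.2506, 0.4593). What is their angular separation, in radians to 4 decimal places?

1.9583 rad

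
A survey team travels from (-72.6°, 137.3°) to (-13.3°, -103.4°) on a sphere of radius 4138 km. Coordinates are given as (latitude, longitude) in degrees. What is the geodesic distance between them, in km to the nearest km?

Let φ₁ = -1.2671 rad, φ₂ = -0.2321 rad, and Δλ = 2.0822 rad.
cos c = sin φ₁ sin φ₂ + cos φ₁ cos φ₂ cos Δλ = (-0.9542)(-0.2300) + (0.2990)(0.9732)(-0.4894) = 0.07710,
so c = arccos(0.07710) = 1.49362 rad.
Distance = R·c = 4138 × 1.4936 ≈ 6181 km.

6181 km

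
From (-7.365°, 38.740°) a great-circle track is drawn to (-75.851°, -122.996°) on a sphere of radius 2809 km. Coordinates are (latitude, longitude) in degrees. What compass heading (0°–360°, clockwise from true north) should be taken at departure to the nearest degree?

With φ₁ = -0.1285, φ₂ = -1.3238, Δλ = -2.8228 rad, the forward-azimuth formula gives
θ = atan2( sin Δλ cos φ₂ , cos φ₁ sin φ₂ − sin φ₁ cos φ₂ cos Δλ ) = atan2(-0.0766, -0.9914) = -175.58°.
Adding 360° brings this into [0°, 360°): 184°.

184°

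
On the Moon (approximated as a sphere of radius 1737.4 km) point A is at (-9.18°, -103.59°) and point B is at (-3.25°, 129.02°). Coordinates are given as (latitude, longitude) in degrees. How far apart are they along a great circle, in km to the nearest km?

With latitudes φ₁ = -9.180°, φ₂ = -3.250° and longitude difference Δλ = -127.390°:
Haversine: a = sin²(Δφ/2) + cos φ₁ cos φ₂ sin²(Δλ/2) = 0.0027 + (0.9872)(0.9984)(0.8036) = 0.79473.
Central angle c = 2·arcsin(√a) = 2.20118 rad.
Distance = R·c = 1737.4 × 2.2012 ≈ 3824 km.

3824 km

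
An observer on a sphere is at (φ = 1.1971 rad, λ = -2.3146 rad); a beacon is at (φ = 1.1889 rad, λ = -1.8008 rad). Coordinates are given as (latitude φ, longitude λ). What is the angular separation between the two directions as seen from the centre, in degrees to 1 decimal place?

10.8°

With latitudes φ₁ = 68.589°, φ₂ = 68.119° and longitude difference Δλ = 29.439°:
cos c = sin φ₁ sin φ₂ + cos φ₁ cos φ₂ cos Δλ = (0.9310)(0.9280) + (0.3651)(0.3727)(0.8709) = 0.98240,
so c = arccos(0.98240) = 0.18789 rad.
So the angular separation is 10.8°.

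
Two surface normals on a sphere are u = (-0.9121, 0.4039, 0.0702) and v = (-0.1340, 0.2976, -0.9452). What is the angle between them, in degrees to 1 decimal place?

79.9°

u·v = 0.1761; |u| = 1.0000, |v| = 1.0000.
cos θ = (u·v)/(|u||v|) = 0.1761, so θ = 79.9°.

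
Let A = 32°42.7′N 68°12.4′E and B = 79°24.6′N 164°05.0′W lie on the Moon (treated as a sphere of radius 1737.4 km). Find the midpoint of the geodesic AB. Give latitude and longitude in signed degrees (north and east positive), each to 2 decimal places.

Central angle δ = 1.1190 rad. Interpolating on the sphere with fraction f = 0.5:
P = [sin((1−f)δ)·A + sin(fδ)·B] / sin δ = 0.5899·A + 0.5899·B in Cartesian coordinates,
giving P = (0.0800, 0.4312, 0.8987), i.e. latitude 63.99°, longitude 79.49°.

63.99°, 79.49°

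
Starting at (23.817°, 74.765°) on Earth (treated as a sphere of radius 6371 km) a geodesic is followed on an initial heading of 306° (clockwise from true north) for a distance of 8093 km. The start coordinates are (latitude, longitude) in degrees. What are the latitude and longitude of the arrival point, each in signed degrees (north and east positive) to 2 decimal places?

Angular distance δ = d/R = 8093/6371 = 1.27029 rad; initial bearing θ = 5.3407 rad.
sin φ₂ = sin φ₁ cos δ + cos φ₁ sin δ cos θ = (0.4038)(0.2960) + (0.9148)(0.9552)(0.5878) = 0.6332, so φ₂ = 39.28°.
Δλ = atan2(sin θ sin δ cos φ₁, cos δ − sin φ₁ sin φ₂) = atan2(-0.7070, 0.0403) = -86.735°.
λ₂ = 74.765° − 86.735° = -11.97°.

39.28°, -11.97°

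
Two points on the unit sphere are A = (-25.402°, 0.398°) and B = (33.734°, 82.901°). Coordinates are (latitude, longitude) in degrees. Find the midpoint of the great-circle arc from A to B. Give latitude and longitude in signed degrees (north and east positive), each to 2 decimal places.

Central angle δ = 1.7115 rad. Interpolating on the sphere with fraction f = 0.5:
P = [sin((1−f)δ)·A + sin(fδ)·B] / sin δ = 0.7626·A + 0.7626·B in Cartesian coordinates,
giving P = (0.7672, 0.6341, 0.0964), i.e. latitude 5.53°, longitude 39.57°.

5.53°, 39.57°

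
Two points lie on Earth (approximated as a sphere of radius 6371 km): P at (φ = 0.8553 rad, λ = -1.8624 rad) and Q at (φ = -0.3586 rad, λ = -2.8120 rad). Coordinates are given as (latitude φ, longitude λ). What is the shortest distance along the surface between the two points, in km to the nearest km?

9417 km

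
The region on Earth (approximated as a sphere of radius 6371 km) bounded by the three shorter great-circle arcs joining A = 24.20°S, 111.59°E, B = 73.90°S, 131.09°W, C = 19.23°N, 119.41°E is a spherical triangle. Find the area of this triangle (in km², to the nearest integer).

Side lengths (central angles): a = 1.9865, b = 0.7696, c = 1.2893 rad; semiperimeter s = 2.0227.
By l'Huilier's theorem, tan(E/4) = √[tan(s/2) tan((s−a)/2) tan((s−b)/2) tan((s−c)/2)], giving spherical excess E = 0.3576 rad.
Area = E·R² = 0.3576 × (6371)² ≈ 14516686 km².

14516686 km²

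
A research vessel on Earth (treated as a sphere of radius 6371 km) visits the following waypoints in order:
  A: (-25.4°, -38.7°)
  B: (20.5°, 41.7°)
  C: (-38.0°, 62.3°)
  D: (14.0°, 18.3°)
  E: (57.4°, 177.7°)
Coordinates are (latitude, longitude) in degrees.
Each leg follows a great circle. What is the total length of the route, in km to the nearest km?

36148 km

Leg A→B: central angle 1.5799 rad, distance 10065.6 km.
Leg B→C: central angle 1.0755 rad, distance 6851.9 km.
Leg C→D: central angle 1.1581 rad, distance 7378.3 km.
Leg D→E: central angle 1.8604 rad, distance 11852.3 km.
Total: 10065.6 + 6851.9 + 7378.3 + 11852.3 ≈ 36148 km.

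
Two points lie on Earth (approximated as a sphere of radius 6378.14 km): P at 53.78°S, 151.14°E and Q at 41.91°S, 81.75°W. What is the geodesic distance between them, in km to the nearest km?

8251 km

Let φ₁ = -0.9386 rad, φ₂ = -0.7315 rad, and Δλ = 2.2185 rad.
cos c = sin φ₁ sin φ₂ + cos φ₁ cos φ₂ cos Δλ = (-0.8068)(-0.6680) + (0.5909)(0.7442)(-0.6033) = 0.27357,
so c = arccos(0.27357) = 1.29370 rad.
Distance = R·c = 6378.14 × 1.2937 ≈ 8251 km.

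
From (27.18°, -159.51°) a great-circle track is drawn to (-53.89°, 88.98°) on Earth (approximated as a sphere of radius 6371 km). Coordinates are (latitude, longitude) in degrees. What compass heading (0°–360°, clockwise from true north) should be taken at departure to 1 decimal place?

Δλ = -111.510° = -1.9462 rad.
y = sin Δλ · cos φ₂ = (-0.9304)(0.5893) = -0.5483
x = cos φ₁ sin φ₂ − sin φ₁ cos φ₂ cos Δλ = (0.8896)(-0.8079) − (0.4568)(0.5893)(-0.3667) = -0.6200
θ = atan2(y, x) = -138.51°; adding 360° gives 221.5°.

221.5°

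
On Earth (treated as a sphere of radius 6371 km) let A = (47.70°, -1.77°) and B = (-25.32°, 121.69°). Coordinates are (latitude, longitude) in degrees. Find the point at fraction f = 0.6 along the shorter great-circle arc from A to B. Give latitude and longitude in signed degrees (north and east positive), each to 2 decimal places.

Central angle δ = 2.2807 rad. Interpolating on the sphere with fraction f = 0.6:
P = [sin((1−f)δ)·A + sin(fδ)·B] / sin δ = 1.0428·A + 1.2916·B in Cartesian coordinates,
giving P = (0.0882, 0.9718, 0.2189), i.e. latitude 12.64°, longitude 84.82°.

12.64°, 84.82°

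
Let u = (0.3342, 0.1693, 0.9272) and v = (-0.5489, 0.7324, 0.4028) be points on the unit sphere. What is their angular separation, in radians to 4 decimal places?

1.2514 rad

u·v = 0.3140; |u| = 1.0000, |v| = 1.0000.
cos θ = (u·v)/(|u||v|) = 0.3140, so θ = 1.2514 rad.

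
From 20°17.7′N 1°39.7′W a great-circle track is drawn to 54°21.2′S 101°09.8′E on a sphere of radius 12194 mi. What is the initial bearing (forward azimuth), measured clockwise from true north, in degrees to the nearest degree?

142°

With φ₁ = 0.3542, φ₂ = -0.9486, Δλ = 1.7946 rad, the forward-azimuth formula gives
θ = atan2( sin Δλ cos φ₂ , cos φ₁ sin φ₂ − sin φ₁ cos φ₂ cos Δλ ) = atan2(0.5682, -0.7173) = 141.61°.
So the initial bearing is 142°.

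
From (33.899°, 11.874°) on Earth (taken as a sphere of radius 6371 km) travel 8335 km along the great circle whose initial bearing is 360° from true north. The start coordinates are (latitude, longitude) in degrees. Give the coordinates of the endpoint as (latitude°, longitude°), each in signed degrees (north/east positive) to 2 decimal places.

Angular distance δ = d/R = 8335/6371 = 1.30827 rad; initial bearing θ = 6.2832 rad.
sin φ₂ = sin φ₁ cos δ + cos φ₁ sin δ cos θ = (0.5577)(0.2595) + (0.8300)(0.9657)(1.0000) = 0.9463, so φ₂ = 71.14°.
Δλ = atan2(sin θ sin δ cos φ₁, cos δ − sin φ₁ sin φ₂) = atan2(-0.0000, -0.2683) = -180.000°.
λ₂ = 11.874° − 180.000° = -168.13°.

71.14°, -168.13°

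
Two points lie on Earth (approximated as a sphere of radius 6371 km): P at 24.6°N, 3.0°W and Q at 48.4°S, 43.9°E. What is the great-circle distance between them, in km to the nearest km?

9362 km

Let φ₁ = 0.4294 rad, φ₂ = -0.8447 rad, and Δλ = 0.8186 rad.
Haversine: a = sin²(Δφ/2) + cos φ₁ cos φ₂ sin²(Δλ/2) = 0.3538 + (0.9092)(0.6639)(0.1584) = 0.44941.
Central angle c = 2·arcsin(√a) = 1.46945 rad.
Distance = R·c = 6371 × 1.4694 ≈ 9362 km.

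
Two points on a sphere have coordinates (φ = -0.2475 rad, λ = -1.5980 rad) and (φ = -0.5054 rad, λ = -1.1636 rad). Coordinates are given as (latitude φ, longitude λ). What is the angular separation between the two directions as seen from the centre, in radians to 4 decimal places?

0.4775 rad

Let φ₁ = -0.2475 rad, φ₂ = -0.5054 rad, and Δλ = 0.4344 rad.
Haversine: a = sin²(Δφ/2) + cos φ₁ cos φ₂ sin²(Δλ/2) = 0.0165 + (0.9695)(0.8750)(0.0464) = 0.05593.
Central angle c = 2·arcsin(√a) = 0.47752 rad.
So the angular separation is 0.4775 rad.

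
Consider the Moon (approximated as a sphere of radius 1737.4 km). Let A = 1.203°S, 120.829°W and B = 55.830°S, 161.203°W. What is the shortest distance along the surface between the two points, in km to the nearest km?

1928 km

With latitudes φ₁ = -1.203°, φ₂ = -55.830° and longitude difference Δλ = -40.374°:
Haversine: a = sin²(Δφ/2) + cos φ₁ cos φ₂ sin²(Δλ/2) = 0.2106 + (0.9998)(0.5617)(0.1191) = 0.27742.
Central angle c = 2·arcsin(√a) = 1.10944 rad.
Distance = R·c = 1737.4 × 1.1094 ≈ 1928 km.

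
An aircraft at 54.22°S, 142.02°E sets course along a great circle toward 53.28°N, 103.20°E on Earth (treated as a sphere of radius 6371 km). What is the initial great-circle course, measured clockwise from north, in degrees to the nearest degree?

Δλ = -38.820° = -0.6775 rad.
y = sin Δλ · cos φ₂ = (-0.6269)(0.5979) = -0.3748
x = cos φ₁ sin φ₂ − sin φ₁ cos φ₂ cos Δλ = (0.5847)(0.8016) − (-0.8113)(0.5979)(0.7791) = 0.8466
θ = atan2(y, x) = -23.88°; adding 360° gives 336°.

336°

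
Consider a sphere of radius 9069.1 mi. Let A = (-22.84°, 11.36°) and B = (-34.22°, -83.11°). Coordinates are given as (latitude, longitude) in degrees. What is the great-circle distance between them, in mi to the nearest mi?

With latitudes φ₁ = -22.840°, φ₂ = -34.220° and longitude difference Δλ = -94.470°:
Haversine: a = sin²(Δφ/2) + cos φ₁ cos φ₂ sin²(Δλ/2) = 0.0098 + (0.9216)(0.8269)(0.5390) = 0.42055.
Central angle c = 2·arcsin(√a) = 1.41122 rad.
Distance = R·c = 9069.1 × 1.4112 ≈ 12799 mi.

12799 mi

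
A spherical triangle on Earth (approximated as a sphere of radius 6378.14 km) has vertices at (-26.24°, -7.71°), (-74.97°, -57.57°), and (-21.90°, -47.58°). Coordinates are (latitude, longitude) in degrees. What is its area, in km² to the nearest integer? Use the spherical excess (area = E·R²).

Side lengths (central angles): a = 0.9308, b = 0.6374, c = 0.9558 rad; semiperimeter s = 1.2620.
By l'Huilier's theorem, tan(E/4) = √[tan(s/2) tan((s−a)/2) tan((s−b)/2) tan((s−c)/2)], giving spherical excess E = 0.3114 rad.
Area = E·R² = 0.3114 × (6378.14)² ≈ 12666631 km².

12666631 km²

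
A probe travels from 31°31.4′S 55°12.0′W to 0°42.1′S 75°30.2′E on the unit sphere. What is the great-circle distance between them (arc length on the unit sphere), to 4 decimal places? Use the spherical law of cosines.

2.1525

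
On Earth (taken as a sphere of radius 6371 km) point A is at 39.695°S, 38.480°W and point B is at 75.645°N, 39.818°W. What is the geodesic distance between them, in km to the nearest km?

12826 km

In radians: φ₁ = -0.6928, φ₂ = 1.3203, Δλ = -1.338° = -0.0234 rad.
Haversine: a = sin²(Δφ/2) + cos φ₁ cos φ₂ sin²(Δλ/2) = 0.7140 + (0.7695)(0.2479)(0.0001) = 0.71402.
Central angle c = 2·arcsin(√a) = 2.01312 rad.
Distance = R·c = 6371 × 2.0131 ≈ 12826 km.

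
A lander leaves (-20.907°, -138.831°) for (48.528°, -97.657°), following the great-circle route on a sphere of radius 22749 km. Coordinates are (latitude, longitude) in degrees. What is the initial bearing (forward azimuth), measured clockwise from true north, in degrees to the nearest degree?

Δλ = 41.174° = 0.7186 rad.
y = sin Δλ · cos φ₂ = (0.6583)(0.6623) = 0.4360
x = cos φ₁ sin φ₂ − sin φ₁ cos φ₂ cos Δλ = (0.9342)(0.7493) − (-0.3569)(0.6623)(0.7527) = 0.8778
θ = atan2(y, x) = 26.41°, so the bearing is 26°.

26°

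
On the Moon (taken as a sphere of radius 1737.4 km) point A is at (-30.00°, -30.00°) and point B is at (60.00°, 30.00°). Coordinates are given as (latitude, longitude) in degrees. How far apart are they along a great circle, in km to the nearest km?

With latitudes φ₁ = -30.000°, φ₂ = 60.000° and longitude difference Δλ = 60.000°:
cos c = sin φ₁ sin φ₂ + cos φ₁ cos φ₂ cos Δλ = (-0.5000)(0.8660) + (0.8660)(0.5000)(0.5000) = -0.21651,
so c = arccos(-0.21651) = 1.78903 rad.
Distance = R·c = 1737.4 × 1.7890 ≈ 3108 km.

3108 km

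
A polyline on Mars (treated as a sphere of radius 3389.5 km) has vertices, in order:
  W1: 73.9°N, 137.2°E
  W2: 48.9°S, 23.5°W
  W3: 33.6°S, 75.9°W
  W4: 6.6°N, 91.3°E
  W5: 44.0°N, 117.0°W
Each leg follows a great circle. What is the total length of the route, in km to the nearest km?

27733 km

Leg W1→W2: central angle 2.6816 rad, distance 9089.3 km.
Leg W2→W3: central angle 0.7211 rad, distance 2444.1 km.
Leg W3→W4: central angle 2.6269 rad, distance 8903.9 km.
Leg W4→W5: central angle 2.1524 rad, distance 7295.4 km.
Total: 9089.3 + 2444.1 + 8903.9 + 7295.4 ≈ 27733 km.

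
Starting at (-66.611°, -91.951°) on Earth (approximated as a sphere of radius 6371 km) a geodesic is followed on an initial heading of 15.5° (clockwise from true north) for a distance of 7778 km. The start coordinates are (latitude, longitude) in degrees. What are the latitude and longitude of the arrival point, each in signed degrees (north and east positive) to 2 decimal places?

2.56°, -77.40°

Angular distance δ = d/R = 7778/6371 = 1.22084 rad; initial bearing θ = 0.2705 rad.
sin φ₂ = sin φ₁ cos δ + cos φ₁ sin δ cos θ = (-0.9178)(0.3429) + (0.3970)(0.9394)(0.9636) = 0.0447, so φ₂ = 2.56°.
Δλ = atan2(sin θ sin δ cos φ₁, cos δ − sin φ₁ sin φ₂) = atan2(0.0997, 0.3838) = 14.554°.
λ₂ = -91.951° + 14.554° = -77.40°.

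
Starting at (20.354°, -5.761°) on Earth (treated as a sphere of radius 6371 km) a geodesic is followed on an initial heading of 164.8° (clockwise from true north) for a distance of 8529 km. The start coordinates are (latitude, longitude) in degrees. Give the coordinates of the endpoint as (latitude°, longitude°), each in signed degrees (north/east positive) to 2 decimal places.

Angular distance δ = d/R = 8529/6371 = 1.33872 rad; initial bearing θ = 2.8763 rad.
sin φ₂ = sin φ₁ cos δ + cos φ₁ sin δ cos θ = (0.3478)(0.2300) + (0.9376)(0.9732)(-0.9650) = -0.8005, so φ₂ = -53.18°.
Δλ = atan2(sin θ sin δ cos φ₁, cos δ − sin φ₁ sin φ₂) = atan2(0.2392, 0.5084) = 25.198°.
λ₂ = -5.761° + 25.198° = 19.44°.

-53.18°, 19.44°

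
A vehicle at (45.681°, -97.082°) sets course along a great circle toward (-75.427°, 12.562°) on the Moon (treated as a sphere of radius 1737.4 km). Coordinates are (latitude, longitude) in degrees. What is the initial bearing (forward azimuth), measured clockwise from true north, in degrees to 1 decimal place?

158.9°

Δλ = 109.644° = 1.9136 rad.
y = sin Δλ · cos φ₂ = (0.9418)(0.2516) = 0.2370
x = cos φ₁ sin φ₂ − sin φ₁ cos φ₂ cos Δλ = (0.6987)(-0.9678) − (0.7155)(0.2516)(-0.3362) = -0.6157
θ = atan2(y, x) = 158.95°, so the bearing is 158.9°.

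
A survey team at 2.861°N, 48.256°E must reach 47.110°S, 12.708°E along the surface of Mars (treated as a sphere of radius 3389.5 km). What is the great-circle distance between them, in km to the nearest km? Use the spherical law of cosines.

With latitudes φ₁ = 2.861°, φ₂ = -47.110° and longitude difference Δλ = -35.548°:
cos c = sin φ₁ sin φ₂ + cos φ₁ cos φ₂ cos Δλ = (0.0499)(-0.7327) + (0.9988)(0.6806)(0.8136) = 0.51649,
so c = arccos(0.51649) = 1.02805 rad.
Distance = R·c = 3389.5 × 1.0280 ≈ 3485 km.

3485 km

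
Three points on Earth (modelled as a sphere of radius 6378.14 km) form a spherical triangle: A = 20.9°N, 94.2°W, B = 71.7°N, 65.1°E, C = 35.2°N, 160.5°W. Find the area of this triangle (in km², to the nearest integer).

31354406 km²

Side lengths (central angles): a = 1.1942, b = 1.0327, c = 1.5065 rad; semiperimeter s = 1.8667.
By l'Huilier's theorem, tan(E/4) = √[tan(s/2) tan((s−a)/2) tan((s−b)/2) tan((s−c)/2)], giving spherical excess E = 0.7707 rad.
Area = E·R² = 0.7707 × (6378.14)² ≈ 31354406 km².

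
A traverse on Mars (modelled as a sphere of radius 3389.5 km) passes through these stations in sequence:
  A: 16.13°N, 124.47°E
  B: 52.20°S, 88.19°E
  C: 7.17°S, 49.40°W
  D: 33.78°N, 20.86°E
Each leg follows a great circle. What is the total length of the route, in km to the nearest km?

Leg A→B: central angle 1.3128 rad, distance 4449.8 km.
Leg B→C: central angle 1.9288 rad, distance 6537.5 km.
Leg C→D: central angle 1.3601 rad, distance 4610.1 km.
Total: 4449.8 + 6537.5 + 4610.1 ≈ 15597 km.

15597 km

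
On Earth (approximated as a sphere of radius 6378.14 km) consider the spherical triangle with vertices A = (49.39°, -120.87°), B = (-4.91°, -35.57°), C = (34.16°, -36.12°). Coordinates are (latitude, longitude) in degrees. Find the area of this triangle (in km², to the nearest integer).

14476190 km²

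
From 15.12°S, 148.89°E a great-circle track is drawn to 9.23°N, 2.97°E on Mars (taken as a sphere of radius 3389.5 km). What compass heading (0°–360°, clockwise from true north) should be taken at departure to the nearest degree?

264°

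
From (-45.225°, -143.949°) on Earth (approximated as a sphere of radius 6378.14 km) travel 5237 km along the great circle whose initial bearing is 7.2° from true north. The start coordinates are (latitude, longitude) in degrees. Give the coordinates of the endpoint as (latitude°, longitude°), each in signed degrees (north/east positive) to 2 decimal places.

1.59°, -138.68°

Angular distance δ = d/R = 5237/6378.14 = 0.82109 rad; initial bearing θ = 0.1257 rad.
sin φ₂ = sin φ₁ cos δ + cos φ₁ sin δ cos θ = (-0.7099)(0.6814) + (0.7043)(0.7319)(0.9921) = 0.0277, so φ₂ = 1.59°.
Δλ = atan2(sin θ sin δ cos φ₁, cos δ − sin φ₁ sin φ₂) = atan2(0.0646, 0.7011) = 5.265°.
λ₂ = -143.949° + 5.265° = -138.68°.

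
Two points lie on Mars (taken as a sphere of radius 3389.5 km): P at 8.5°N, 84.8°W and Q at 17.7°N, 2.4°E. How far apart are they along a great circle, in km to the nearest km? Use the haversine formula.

5015 km

In radians: φ₁ = 0.1484, φ₂ = 0.3089, Δλ = 87.200° = 1.5219 rad.
Haversine: a = sin²(Δφ/2) + cos φ₁ cos φ₂ sin²(Δλ/2) = 0.0064 + (0.9890)(0.9527)(0.4756) = 0.45452.
Central angle c = 2·arcsin(√a) = 1.47971 rad.
Distance = R·c = 3389.5 × 1.4797 ≈ 5015 km.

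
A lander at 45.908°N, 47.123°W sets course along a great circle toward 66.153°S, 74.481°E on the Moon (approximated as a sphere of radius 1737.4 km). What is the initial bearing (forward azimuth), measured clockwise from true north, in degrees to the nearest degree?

145°

With φ₁ = 0.8012, φ₂ = -1.1546, Δλ = 2.1224 rad, the forward-azimuth formula gives
θ = atan2( sin Δλ cos φ₂ , cos φ₁ sin φ₂ − sin φ₁ cos φ₂ cos Δλ ) = atan2(0.3443, -0.4842) = 144.58°.
So the initial bearing is 145°.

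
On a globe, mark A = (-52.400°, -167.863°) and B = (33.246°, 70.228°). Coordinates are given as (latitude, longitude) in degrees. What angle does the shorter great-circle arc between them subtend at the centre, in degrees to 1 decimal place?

In radians: φ₁ = -0.9146, φ₂ = 0.5803, Δλ = -121.909° = -2.1277 rad.
cos c = sin φ₁ sin φ₂ + cos φ₁ cos φ₂ cos Δλ = (-0.7923)(0.5482) + (0.6101)(0.8363)(-0.5286) = -0.70408,
so c = arccos(-0.70408) = 2.35192 rad.
So the angular separation is 134.8°.

134.8°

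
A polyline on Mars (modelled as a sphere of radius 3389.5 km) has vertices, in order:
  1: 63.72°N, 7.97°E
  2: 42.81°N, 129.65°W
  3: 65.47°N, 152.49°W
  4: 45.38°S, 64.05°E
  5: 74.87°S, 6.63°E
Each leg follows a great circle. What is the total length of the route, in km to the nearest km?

Leg 1→2: central angle 1.1924 rad, distance 4041.8 km.
Leg 2→3: central angle 0.4535 rad, distance 1537.1 km.
Leg 3→4: central angle 2.6505 rad, distance 8984.0 km.
Leg 4→5: central angle 0.6668 rad, distance 2260.0 km.
Total: 4041.8 + 1537.1 + 8984.0 + 2260.0 ≈ 16823 km.

16823 km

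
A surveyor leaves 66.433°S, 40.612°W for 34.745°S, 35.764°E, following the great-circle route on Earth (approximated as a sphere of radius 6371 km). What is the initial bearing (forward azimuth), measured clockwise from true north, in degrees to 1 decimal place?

93.6°

Δλ = 76.376° = 1.3330 rad.
y = sin Δλ · cos φ₂ = (0.9719)(0.8217) = 0.7986
x = cos φ₁ sin φ₂ − sin φ₁ cos φ₂ cos Δλ = (0.3998)(-0.5699) − (-0.9166)(0.8217)(0.2355) = -0.0505
θ = atan2(y, x) = 93.62°, so the bearing is 93.6°.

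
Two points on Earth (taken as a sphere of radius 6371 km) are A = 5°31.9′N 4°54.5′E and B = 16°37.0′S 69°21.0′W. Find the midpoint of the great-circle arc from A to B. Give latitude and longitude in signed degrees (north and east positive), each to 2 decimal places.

Central angle δ = 1.3375 rad. Interpolating on the sphere with fraction f = 0.5:
P = [sin((1−f)δ)·A + sin(fδ)·B] / sin δ = 0.6373·A + 0.6373·B in Cartesian coordinates,
giving P = (0.8473, -0.5171, -0.1208), i.e. latitude -6.94°, longitude -31.40°.

-6.94°, -31.40°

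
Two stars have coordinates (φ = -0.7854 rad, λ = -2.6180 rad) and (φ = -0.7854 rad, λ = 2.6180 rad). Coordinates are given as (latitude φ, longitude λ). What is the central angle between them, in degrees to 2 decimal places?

41.41°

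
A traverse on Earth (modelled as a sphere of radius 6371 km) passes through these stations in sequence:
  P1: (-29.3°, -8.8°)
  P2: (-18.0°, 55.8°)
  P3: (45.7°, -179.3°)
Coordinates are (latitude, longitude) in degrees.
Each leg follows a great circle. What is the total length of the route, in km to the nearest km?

20737 km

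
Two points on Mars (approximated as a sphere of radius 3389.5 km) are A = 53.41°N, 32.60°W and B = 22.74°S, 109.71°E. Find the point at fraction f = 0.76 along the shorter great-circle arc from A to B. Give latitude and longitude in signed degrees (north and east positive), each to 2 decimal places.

5.68°, 92.22°

The central angle between A and B is δ = 2.4119 rad.
With f = 0.76, the slerp weights are sin((1−f)δ)/sin δ = 0.8207 and sin(fδ)/sin δ = 1.4488.
Weighted sum of the unit vectors: (0.8207)·(0.5022,-0.3212,0.8029) + (1.4488)·(-0.3110,0.8682,-0.3866) = (-0.0385, 0.9944, 0.0989).
Converting back: φ = atan2(z, √(x²+y²)) = 5.68°, λ = atan2(y, x) = 92.22°.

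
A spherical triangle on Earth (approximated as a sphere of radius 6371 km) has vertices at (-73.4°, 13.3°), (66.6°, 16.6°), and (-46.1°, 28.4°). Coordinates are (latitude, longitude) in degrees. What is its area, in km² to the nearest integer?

11808225 km²

Side lengths (central angles): a = 1.9733, b = 0.4912, c = 2.4438 rad; semiperimeter s = 2.4541.
By l'Huilier's theorem, tan(E/4) = √[tan(s/2) tan((s−a)/2) tan((s−b)/2) tan((s−c)/2)], giving spherical excess E = 0.2909 rad.
Area = E·R² = 0.2909 × (6371)² ≈ 11808225 km².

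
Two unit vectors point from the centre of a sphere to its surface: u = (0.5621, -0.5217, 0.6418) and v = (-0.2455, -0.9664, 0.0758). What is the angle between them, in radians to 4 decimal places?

u·v = 0.4148; |u| = 1.0000, |v| = 1.0000.
cos θ = (u·v)/(|u||v|) = 0.4148, so θ = 1.1430 rad.

1.1430 rad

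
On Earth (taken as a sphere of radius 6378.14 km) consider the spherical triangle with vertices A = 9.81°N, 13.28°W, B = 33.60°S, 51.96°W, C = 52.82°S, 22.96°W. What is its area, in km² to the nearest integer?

Side lengths (central angles): a = 0.4925, b = 1.1026, c = 0.9927 rad; semiperimeter s = 1.2939.
By l'Huilier's theorem, tan(E/4) = √[tan(s/2) tan((s−a)/2) tan((s−b)/2) tan((s−c)/2)], giving spherical excess E = 0.2726 rad.
Area = E·R² = 0.2726 × (6378.14)² ≈ 11089976 km².

11089976 km²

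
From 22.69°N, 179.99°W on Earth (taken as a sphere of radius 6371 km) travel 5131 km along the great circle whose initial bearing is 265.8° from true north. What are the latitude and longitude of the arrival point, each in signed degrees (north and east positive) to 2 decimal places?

12.62°, 132.54°

Angular distance δ = d/R = 5131/6371 = 0.80537 rad; initial bearing θ = 4.6391 rad.
sin φ₂ = sin φ₁ cos δ + cos φ₁ sin δ cos θ = (0.3857)(0.6928) + (0.9226)(0.7211)(-0.0732) = 0.2185, so φ₂ = 12.62°.
Δλ = atan2(sin θ sin δ cos φ₁, cos δ − sin φ₁ sin φ₂) = atan2(-0.6635, 0.6085) = -47.473°.
λ₂ = -179.990° − 47.473° = -227.46° → 132.54° after wrapping to (−180°, 180°].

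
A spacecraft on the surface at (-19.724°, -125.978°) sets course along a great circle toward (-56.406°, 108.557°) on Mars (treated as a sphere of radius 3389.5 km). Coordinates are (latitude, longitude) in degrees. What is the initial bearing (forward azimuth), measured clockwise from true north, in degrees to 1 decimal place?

With φ₁ = -0.3442, φ₂ = -0.9845, Δλ = -2.1898 rad, the forward-azimuth formula gives
θ = atan2( sin Δλ cos φ₂ , cos φ₁ sin φ₂ − sin φ₁ cos φ₂ cos Δλ ) = atan2(-0.4506, -0.8925) = -153.21°.
Adding 360° brings this into [0°, 360°): 206.8°.

206.8°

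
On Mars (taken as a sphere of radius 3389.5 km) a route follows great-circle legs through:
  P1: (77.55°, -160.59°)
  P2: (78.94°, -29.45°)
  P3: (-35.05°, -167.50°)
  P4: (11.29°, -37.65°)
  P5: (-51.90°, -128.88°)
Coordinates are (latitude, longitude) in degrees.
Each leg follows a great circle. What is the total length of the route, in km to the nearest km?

Leg P1→P2: central angle 0.3733 rad, distance 1265.2 km.
Leg P2→P3: central angle 2.3191 rad, distance 7860.7 km.
Leg P3→P4: central angle 2.2483 rad, distance 7620.6 km.
Leg P4→P5: central angle 1.7386 rad, distance 5893.1 km.
Total: 1265.2 + 7860.7 + 7620.6 + 5893.1 ≈ 22640 km.

22640 km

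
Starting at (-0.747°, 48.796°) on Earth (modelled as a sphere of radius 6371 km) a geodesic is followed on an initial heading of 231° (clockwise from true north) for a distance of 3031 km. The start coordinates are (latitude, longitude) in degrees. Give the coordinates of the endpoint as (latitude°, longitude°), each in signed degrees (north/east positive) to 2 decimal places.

Angular distance δ = d/R = 3031/6371 = 0.47575 rad; initial bearing θ = 4.0317 rad.
sin φ₂ = sin φ₁ cos δ + cos φ₁ sin δ cos θ = (-0.0130)(0.8889) + (0.9999)(0.4580)(-0.6293) = -0.2998, so φ₂ = -17.45°.
Δλ = atan2(sin θ sin δ cos φ₁, cos δ − sin φ₁ sin φ₂) = atan2(-0.3559, 0.8850) = -21.907°.
λ₂ = 48.796° − 21.907° = 26.89°.

-17.45°, 26.89°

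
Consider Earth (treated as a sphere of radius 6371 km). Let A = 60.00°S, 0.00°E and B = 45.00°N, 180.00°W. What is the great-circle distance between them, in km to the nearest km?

With latitudes φ₁ = -60.000°, φ₂ = 45.000° and longitude difference Δλ = -180.000°:
cos c = sin φ₁ sin φ₂ + cos φ₁ cos φ₂ cos Δλ = (-0.8660)(0.7071) + (0.5000)(0.7071)(-1.0000) = -0.96593,
so c = arccos(-0.96593) = 2.87979 rad.
Distance = R·c = 6371 × 2.8798 ≈ 18347 km.

18347 km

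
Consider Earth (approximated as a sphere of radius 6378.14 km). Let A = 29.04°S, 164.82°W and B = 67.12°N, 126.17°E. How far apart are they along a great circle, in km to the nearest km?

Let φ₁ = -0.5068 rad, φ₂ = 1.1715 rad, and Δλ = -1.2045 rad.
Haversine: a = sin²(Δφ/2) + cos φ₁ cos φ₂ sin²(Δλ/2) = 0.5537 + (0.8743)(0.3888)(0.3209) = 0.66273.
Central angle c = 2·arcsin(√a) = 1.90230 rad.
Distance = R·c = 6378.14 × 1.9023 ≈ 12133 km.

12133 km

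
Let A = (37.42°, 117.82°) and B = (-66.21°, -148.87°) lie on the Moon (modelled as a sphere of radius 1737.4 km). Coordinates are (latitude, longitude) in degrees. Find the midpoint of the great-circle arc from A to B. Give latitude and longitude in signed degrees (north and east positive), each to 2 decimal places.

-19.46°, 145.40°

The central angle between A and B is δ = 2.1828 rad.
With f = 0.5, the slerp weights are sin((1−f)δ)/sin δ = 1.0840 and sin(fδ)/sin δ = 1.0840.
Weighted sum of the unit vectors: (1.0840)·(-0.3707,0.7024,0.6077) + (1.0840)·(-0.3453,-0.2085,-0.9150) = (-0.7761, 0.5354, -0.3332).
Converting back: φ = atan2(z, √(x²+y²)) = -19.46°, λ = atan2(y, x) = 145.40°.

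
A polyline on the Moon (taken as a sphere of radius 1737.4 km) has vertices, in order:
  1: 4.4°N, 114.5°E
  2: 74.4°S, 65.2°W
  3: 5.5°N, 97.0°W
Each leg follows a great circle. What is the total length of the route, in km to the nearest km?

Leg 1→2: central angle 1.9199 rad, distance 3335.6 km.
Leg 2→3: central angle 1.4352 rad, distance 2493.5 km.
Total: 3335.6 + 2493.5 ≈ 5829 km.

5829 km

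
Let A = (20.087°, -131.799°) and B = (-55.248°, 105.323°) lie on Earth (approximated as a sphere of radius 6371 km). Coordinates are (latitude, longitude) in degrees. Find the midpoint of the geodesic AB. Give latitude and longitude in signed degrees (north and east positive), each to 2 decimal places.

The central angle between A and B is δ = 2.1807 rad.
With f = 0.5, the slerp weights are sin((1−f)δ)/sin δ = 1.0819 and sin(fδ)/sin δ = 1.0819.
Weighted sum of the unit vectors: (1.0819)·(-0.6260,-0.7001,0.3434) + (1.0819)·(-0.1506,0.5498,-0.8216) = (-0.8402, -0.1627, -0.5173).
Converting back: φ = atan2(z, √(x²+y²)) = -31.15°, λ = atan2(y, x) = -169.04°.

-31.15°, -169.04°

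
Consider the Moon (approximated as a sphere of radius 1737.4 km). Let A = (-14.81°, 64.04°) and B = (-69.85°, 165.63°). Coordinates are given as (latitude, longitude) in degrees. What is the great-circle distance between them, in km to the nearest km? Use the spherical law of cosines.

With latitudes φ₁ = -14.810°, φ₂ = -69.850° and longitude difference Δλ = 101.590°:
cos c = sin φ₁ sin φ₂ + cos φ₁ cos φ₂ cos Δλ = (-0.2556)(-0.9388) + (0.9668)(0.3445)(-0.2009) = 0.17306,
so c = arccos(0.17306) = 1.39686 rad.
Distance = R·c = 1737.4 × 1.3969 ≈ 2427 km.

2427 km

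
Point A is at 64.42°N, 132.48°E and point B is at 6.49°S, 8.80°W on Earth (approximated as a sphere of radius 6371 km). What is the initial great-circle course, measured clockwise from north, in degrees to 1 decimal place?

With φ₁ = 1.1243, φ₂ = -0.1133, Δλ = -2.4658 rad, the forward-azimuth formula gives
θ = atan2( sin Δλ cos φ₂ , cos φ₁ sin φ₂ − sin φ₁ cos φ₂ cos Δλ ) = atan2(-0.6215, 0.6504) = -43.70°.
Adding 360° brings this into [0°, 360°): 316.3°.

316.3°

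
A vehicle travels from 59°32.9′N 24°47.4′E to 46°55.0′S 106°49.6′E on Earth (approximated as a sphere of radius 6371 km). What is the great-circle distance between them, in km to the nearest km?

13962 km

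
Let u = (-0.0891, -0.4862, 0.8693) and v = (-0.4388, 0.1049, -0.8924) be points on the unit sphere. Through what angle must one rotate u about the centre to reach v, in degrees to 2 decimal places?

141.97°

u·v = -0.7877; |u| = 1.0000, |v| = 1.0000.
cos θ = (u·v)/(|u||v|) = -0.7877, so θ = 141.97°.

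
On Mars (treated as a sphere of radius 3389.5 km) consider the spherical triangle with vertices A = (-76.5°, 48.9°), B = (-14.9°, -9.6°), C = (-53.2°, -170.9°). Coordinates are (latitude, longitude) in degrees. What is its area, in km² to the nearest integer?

4771877 km²

Side lengths (central angles): a = 1.9203, b = 0.8350, c = 1.1940 rad; semiperimeter s = 1.9747.
By l'Huilier's theorem, tan(E/4) = √[tan(s/2) tan((s−a)/2) tan((s−b)/2) tan((s−c)/2)], giving spherical excess E = 0.4154 rad.
Area = E·R² = 0.4154 × (3389.5)² ≈ 4771877 km².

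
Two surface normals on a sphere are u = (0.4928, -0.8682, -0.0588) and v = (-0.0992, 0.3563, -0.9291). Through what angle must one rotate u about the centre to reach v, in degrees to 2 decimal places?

107.67°

u·v = -0.3036; |u| = 1.0000, |v| = 1.0000.
cos θ = (u·v)/(|u||v|) = -0.3036, so θ = 107.67°.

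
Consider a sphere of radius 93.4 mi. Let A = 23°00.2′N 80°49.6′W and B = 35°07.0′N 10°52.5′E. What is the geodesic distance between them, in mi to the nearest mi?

In radians: φ₁ = 0.4015, φ₂ = 0.6129, Δλ = 91.702° = 1.6005 rad.
cos c = sin φ₁ sin φ₂ + cos φ₁ cos φ₂ cos Δλ = (0.3908)(0.5752) + (0.9205)(0.8180)(-0.0297) = 0.20244,
so c = arccos(0.20244) = 1.36695 rad.
Distance = R·c = 93.4 × 1.3670 ≈ 128 mi.

128 mi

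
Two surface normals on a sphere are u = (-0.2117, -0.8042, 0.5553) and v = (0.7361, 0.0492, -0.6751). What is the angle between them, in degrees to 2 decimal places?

u·v = -0.5703; |u| = 1.0000, |v| = 1.0000.
cos θ = (u·v)/(|u||v|) = -0.5703, so θ = 124.77°.

124.77°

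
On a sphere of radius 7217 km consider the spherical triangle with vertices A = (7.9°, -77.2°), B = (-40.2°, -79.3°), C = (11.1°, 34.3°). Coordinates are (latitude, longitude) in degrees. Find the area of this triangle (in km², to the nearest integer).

66141828 km²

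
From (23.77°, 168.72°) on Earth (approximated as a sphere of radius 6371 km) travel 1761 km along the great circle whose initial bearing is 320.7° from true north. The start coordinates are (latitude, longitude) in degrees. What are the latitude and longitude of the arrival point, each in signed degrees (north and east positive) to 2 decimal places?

35.52°, 156.46°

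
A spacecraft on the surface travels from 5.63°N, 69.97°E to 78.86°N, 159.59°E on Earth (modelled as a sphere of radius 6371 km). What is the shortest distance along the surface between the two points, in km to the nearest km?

Let φ₁ = 0.0983 rad, φ₂ = 1.3764 rad, and Δλ = 1.5642 rad.
cos c = sin φ₁ sin φ₂ + cos φ₁ cos φ₂ cos Δλ = (0.0981)(0.9812) + (0.9952)(0.1932)(0.0066) = 0.09753,
so c = arccos(0.09753) = 1.47311 rad.
Distance = R·c = 6371 × 1.4731 ≈ 9385 km.

9385 km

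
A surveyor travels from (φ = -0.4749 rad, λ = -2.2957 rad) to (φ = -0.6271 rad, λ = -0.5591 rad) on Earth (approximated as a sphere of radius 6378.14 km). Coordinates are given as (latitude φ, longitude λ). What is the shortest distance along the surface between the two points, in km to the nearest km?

9062 km

In radians: φ₁ = -0.4749, φ₂ = -0.6271, Δλ = 99.500° = 1.7366 rad.
cos c = sin φ₁ sin φ₂ + cos φ₁ cos φ₂ cos Δλ = (-0.4572)(-0.5868) + (0.8893)(0.8097)(-0.1650) = 0.14946,
so c = arccos(0.14946) = 1.42077 rad.
Distance = R·c = 6378.14 × 1.4208 ≈ 9062 km.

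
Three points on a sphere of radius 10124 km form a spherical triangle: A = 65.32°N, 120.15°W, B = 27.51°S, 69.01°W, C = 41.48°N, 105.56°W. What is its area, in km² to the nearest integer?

Side lengths (central angles): a = 1.3409, b = 0.4404, c = 1.7593 rad; semiperimeter s = 1.7703.
By l'Huilier's theorem, tan(E/4) = √[tan(s/2) tan((s−a)/2) tan((s−b)/2) tan((s−c)/2)], giving spherical excess E = 0.1357 rad.
Area = E·R² = 0.1357 × (10124)² ≈ 13906741 km².

13906741 km²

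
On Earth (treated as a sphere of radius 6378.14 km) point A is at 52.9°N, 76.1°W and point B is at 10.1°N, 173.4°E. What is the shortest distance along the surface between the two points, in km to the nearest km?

In radians: φ₁ = 0.9233, φ₂ = 0.1763, Δλ = -110.500° = -1.9286 rad.
cos c = sin φ₁ sin φ₂ + cos φ₁ cos φ₂ cos Δλ = (0.7976)(0.1754) + (0.6032)(0.9845)(-0.3502) = -0.06810,
so c = arccos(-0.06810) = 1.63895 rad.
Distance = R·c = 6378.14 × 1.6390 ≈ 10453 km.

10453 km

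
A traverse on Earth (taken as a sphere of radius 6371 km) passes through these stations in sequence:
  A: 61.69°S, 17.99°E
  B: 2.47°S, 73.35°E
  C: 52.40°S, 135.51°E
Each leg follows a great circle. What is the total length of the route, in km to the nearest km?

Leg A→B: central angle 1.2585 rad, distance 8017.8 km.
Leg B→C: central angle 1.2463 rad, distance 7940.3 km.
Total: 8017.8 + 7940.3 ≈ 15958 km.

15958 km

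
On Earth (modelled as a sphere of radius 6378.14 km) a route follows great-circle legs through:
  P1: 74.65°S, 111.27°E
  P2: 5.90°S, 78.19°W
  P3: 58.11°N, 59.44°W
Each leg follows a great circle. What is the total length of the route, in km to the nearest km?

18370 km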